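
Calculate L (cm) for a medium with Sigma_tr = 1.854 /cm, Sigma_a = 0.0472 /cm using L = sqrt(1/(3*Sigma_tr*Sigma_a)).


D = 1 / (3 * Sigma_tr) = 1 / (3 * 1.854) = 0.1797914 cm
L = sqrt(D / Sigma_a)
L = sqrt(0.1797914 / 0.0472)
L = 1.9517 cm

1.9517


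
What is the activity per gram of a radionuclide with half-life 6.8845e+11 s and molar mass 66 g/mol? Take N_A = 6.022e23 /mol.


lambda = ln(2) / t_half = ln(2) / 6.8845e+11 = 1.006823e-12 /s
SA = lambda * N_A / M
SA = 1.006823e-12 * 6.022e23 / 66
SA = 9.1865e+09 Bq/g

9.1865e+09


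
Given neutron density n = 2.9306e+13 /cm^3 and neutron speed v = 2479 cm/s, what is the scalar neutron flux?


phi = n * v
phi = 2.9306e+13 * 2479
phi = 7.2650e+16 /cm^2/s

7.2650e+16


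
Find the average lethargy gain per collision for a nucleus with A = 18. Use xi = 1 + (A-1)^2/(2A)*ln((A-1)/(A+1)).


xi = 1 + (A-1)^2/(2A) * ln((A-1)/(A+1))
xi = 1 + (18-1)^2/(2*18) * ln((18-1)/(18 +1))
xi = 0.10711

0.10711


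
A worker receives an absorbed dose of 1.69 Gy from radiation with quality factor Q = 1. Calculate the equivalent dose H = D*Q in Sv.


H = D * Q
H = 1.69 * 1
H = 1.6900 Sv

1.6900


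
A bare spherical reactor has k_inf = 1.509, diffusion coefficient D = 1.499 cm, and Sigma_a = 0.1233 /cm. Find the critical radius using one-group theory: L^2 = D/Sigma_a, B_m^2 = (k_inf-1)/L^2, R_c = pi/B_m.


L^2 = D / Sigma_a = 1.499 / 0.1233 = 12.15734 cm^2
B_m^2 = (k_inf - 1) / L^2 = (1.509 - 1) / 12.15734 = 0.04186771 /cm^2
For a bare sphere: B_g = pi/R, so R_c = pi / sqrt(B_m^2)
R_c = pi / sqrt(0.04186771) = 15.354 cm

15.354


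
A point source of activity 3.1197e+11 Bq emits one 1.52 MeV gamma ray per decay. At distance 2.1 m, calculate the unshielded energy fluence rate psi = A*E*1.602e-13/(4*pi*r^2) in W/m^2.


psi = A * E * 1.602e-13 / (4*pi*r^2)
psi = 3.1197e+11 * 1.52 * 1.602e-13 / (4*pi*2.1^2)
psi = 0.0013708 W/m^2

0.0013708


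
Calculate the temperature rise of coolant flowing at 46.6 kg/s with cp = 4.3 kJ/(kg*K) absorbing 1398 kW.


dT = Q / (m_dot * cp)
dT = 1398 / (46.6 * 4.3)
dT = 6.9767 C

6.9767


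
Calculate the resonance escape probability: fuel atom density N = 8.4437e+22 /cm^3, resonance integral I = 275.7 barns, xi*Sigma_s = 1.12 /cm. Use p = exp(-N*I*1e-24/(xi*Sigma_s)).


p = exp(-N * I * 1e-24 / (xi*Sigma_s))
p = exp(-8.4437e+22 * 275.7 * 1e-24 / 1.12)
p = 9.4006e-10

9.4006e-10


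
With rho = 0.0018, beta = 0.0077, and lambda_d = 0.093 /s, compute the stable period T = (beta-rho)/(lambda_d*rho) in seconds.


T = (beta - rho) / (lambda_d * rho)
T = (0.0077 - 0.0018) / (0.093 * 0.0018)
T = 35.245 s

35.245


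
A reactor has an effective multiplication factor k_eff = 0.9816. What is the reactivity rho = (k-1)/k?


rho = (k_eff - 1) / k_eff
rho = (0.9816 - 1) / 0.9816
rho = -0.018745

-0.018745


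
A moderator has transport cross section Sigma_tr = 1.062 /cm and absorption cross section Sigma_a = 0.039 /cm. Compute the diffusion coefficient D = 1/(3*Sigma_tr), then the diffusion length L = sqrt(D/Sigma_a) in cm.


D = 1 / (3 * Sigma_tr) = 1 / (3 * 1.062) = 0.3138732 cm
L = sqrt(D / Sigma_a)
L = sqrt(0.3138732 / 0.039)
L = 2.8369 cm

2.8369


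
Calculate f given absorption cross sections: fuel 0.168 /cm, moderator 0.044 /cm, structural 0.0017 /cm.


f = Sigma_a_fuel / (Sigma_a_fuel + Sigma_a_mod + Sigma_a_other)
f = 0.168 / (0.168 + 0.044 + 0.0017)
f = 0.78615

0.78615


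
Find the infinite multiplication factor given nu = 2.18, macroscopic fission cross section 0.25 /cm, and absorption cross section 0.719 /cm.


k_inf = nu * Sigma_f / Sigma_a
k_inf = 2.18 * 0.25 / 0.719
k_inf = 0.75800

0.75800


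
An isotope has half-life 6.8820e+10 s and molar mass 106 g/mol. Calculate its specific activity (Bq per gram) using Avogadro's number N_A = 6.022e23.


lambda = ln(2) / t_half = ln(2) / 6.8820e+10 = 1.007189e-11 /s
SA = lambda * N_A / M
SA = 1.007189e-11 * 6.022e23 / 106
SA = 5.7220e+10 Bq/g

5.7220e+10


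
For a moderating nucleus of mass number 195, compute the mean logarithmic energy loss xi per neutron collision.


xi = 1 + (A-1)^2/(2A) * ln((A-1)/(A+1))
xi = 1 + (195-1)^2/(2*195) * ln((195-1)/(195 +1))
xi = 0.010221

0.010221


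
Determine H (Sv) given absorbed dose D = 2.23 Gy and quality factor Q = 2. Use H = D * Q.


H = D * Q
H = 2.23 * 2
H = 4.4600 Sv

4.4600


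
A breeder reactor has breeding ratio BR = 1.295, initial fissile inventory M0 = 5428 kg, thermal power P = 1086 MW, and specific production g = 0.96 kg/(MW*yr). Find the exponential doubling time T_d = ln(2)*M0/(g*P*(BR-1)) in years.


Breeding gain G = BR - 1 = 1.295 - 1 = 0.295
Fissile production rate = g * P * G = 0.96 * 1086 * 0.295 = 307.5552 kg/yr
T_d = ln(2) * M0 / (g * P * G)
T_d = ln(2) * 5428 / 307.5552 = 12.233 yr

12.233


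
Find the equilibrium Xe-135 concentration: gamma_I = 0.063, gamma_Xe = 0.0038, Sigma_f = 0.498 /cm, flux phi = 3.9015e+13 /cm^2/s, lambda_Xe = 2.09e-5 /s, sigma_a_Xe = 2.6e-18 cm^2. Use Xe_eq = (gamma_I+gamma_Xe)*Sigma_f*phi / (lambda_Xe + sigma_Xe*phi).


Xe_eq = (gamma_I + gamma_Xe) * Sigma_f * phi / (lambda_Xe + sigma_Xe * phi)
Numerator = (0.063 + 0.0038) * 0.498 * 3.9015e+13 = 1.297889e+12
Denominator = 2.09e-5 + 2.6e-18 * 3.9015e+13 = 1.223390e-04
Xe_eq = 1.297889e+12 / 1.223390e-04 = 1.0609e+16 /cm^3

1.0609e+16


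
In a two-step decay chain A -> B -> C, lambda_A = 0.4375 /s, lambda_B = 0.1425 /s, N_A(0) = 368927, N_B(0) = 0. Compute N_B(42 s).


N_B(t) = lambda_A * N_A0 / (lambda_B - lambda_A) * [exp(-lambda_A*t) - exp(-lambda_B*t)]
exp(-0.4375*42) = 1.046740e-08; exp(-0.1425*42) = 0.002516214
N_B = 0.4375 * 368927 / (0.1425 - 0.4375) * (1.046740e-08 - 0.002516214)
N_B = 1376.7

1376.7


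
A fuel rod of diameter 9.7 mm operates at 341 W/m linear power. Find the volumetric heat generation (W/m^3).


r = D / 2 / 1000 = 9.7 / 2 / 1000 = 0.00485 m
q''' = q' / (pi * r^2)
q''' = 341 / (pi * 0.00485^2)
q''' = 4.6145e+06 W/m^3

4.6145e+06


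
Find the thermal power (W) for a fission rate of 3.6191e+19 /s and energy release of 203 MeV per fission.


P = fission_rate * E_MeV * 1.602e-13
P = 3.6191e+19 * 203 * 1.602e-13
P = 1.1770e+09 W

1.1770e+09


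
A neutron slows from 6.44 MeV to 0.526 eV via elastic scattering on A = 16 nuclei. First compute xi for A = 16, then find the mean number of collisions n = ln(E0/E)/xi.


xi = 1 + (A-1)^2/(2A)*ln((A-1)/(A+1)) = 0.1199467 (for A = 16)
n = ln(E0/E) / xi
n = ln(6.44e6 / 0.526) / 0.1199467
n = ln(1.224335e+07) / 0.1199467 = 136.06

136.06


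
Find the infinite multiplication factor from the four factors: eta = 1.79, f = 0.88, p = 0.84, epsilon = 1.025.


k_inf = eta * f * p * epsilon
k_inf = 1.79 * 0.88 * 0.84 * 1.025
k_inf = 1.3562

1.3562


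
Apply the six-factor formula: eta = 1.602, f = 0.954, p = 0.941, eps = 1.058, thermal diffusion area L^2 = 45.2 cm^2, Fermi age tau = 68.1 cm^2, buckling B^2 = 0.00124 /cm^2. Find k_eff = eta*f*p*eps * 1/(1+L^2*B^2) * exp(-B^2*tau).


k_inf = eta*f*p*eps = 1.602*0.954*0.941*1.058 = 1.521550
P_TNL = 1/(1 + L^2*B^2) = 1/(1 + 45.2*0.00124) = 0.9469267
P_FNL = exp(-B^2*tau) = exp(-0.00124*68.1) = 0.9190231
k_eff = k_inf * P_TNL * P_FNL = 1.521550 * 0.9469267 * 0.9190231
k_eff = 1.3241

1.3241


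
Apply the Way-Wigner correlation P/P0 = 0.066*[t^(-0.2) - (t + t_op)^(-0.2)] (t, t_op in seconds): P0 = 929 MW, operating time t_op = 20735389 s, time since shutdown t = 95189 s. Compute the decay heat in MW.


P/P0 = 0.066 * [t^(-0.2) - (t + t_op)^(-0.2)]
P/P0 = 0.066 * [95189^(-0.2) - (95189 + 20735389)^(-0.2)]
P/P0 = 0.066 * [0.1009910 - 0.03437635] = 0.004396567
P = 929 * 0.004396567 = 4.0844 MW

4.0844


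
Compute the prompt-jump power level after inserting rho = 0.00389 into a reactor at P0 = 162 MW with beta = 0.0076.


P1/P0 = beta / (beta - rho)
P1/P0 = 0.0076 / (0.0076 - 0.00389) = 2.048518
P1 = 162 * 2.048518 = 331.86 MW

331.86


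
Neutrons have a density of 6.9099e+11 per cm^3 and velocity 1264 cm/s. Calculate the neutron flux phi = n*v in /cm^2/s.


phi = n * v
phi = 6.9099e+11 * 1264
phi = 8.7341e+14 /cm^2/s

8.7341e+14


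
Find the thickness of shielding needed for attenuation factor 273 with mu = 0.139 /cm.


x = ln(factor) / mu
x = ln(273) / 0.139
x = 40.356 cm

40.356


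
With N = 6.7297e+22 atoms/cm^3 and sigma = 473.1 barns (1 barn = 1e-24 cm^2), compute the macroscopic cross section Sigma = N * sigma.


Sigma = N * sigma_barns * 1e-24
Sigma = 6.7297e+22 * 473.1 * 1e-24
Sigma = 31.838 /cm

31.838


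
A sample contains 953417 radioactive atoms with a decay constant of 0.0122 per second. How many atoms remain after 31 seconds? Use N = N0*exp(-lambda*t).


N = N0 * exp(-lambda * t)
N = 953417 * exp(-0.0122 * 31)
N = 653180

653180


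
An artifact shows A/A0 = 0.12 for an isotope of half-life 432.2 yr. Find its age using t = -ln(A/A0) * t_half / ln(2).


lambda = ln(2) / t_half = ln(2) / 432.2 = 0.001603765 /yr
t = -ln(A/A0) / lambda
t = -ln(0.12) / 0.001603765
t = 1322.1 yr

1322.1


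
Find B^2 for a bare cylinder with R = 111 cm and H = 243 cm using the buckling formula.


B^2 = (2.405/R)^2 + (pi/H)^2
B^2 = (2.405/111)^2 + (pi/243)^2
B^2 = 6.3659e-04 /cm^2

6.3659e-04


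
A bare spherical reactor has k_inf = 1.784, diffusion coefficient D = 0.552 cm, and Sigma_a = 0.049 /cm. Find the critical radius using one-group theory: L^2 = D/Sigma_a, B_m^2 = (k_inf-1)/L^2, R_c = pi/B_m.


L^2 = D / Sigma_a = 0.552 / 0.049 = 11.26531 cm^2
B_m^2 = (k_inf - 1) / L^2 = (1.784 - 1) / 11.26531 = 0.06959418 /cm^2
For a bare sphere: B_g = pi/R, so R_c = pi / sqrt(B_m^2)
R_c = pi / sqrt(0.06959418) = 11.909 cm

11.909


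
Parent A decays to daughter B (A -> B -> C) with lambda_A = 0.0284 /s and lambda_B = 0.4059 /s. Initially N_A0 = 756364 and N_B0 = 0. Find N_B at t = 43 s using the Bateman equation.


N_B(t) = lambda_A * N_A0 / (lambda_B - lambda_A) * [exp(-lambda_A*t) - exp(-lambda_B*t)]
exp(-0.0284*43) = 0.2948761; exp(-0.4059*43) = 2.629992e-08
N_B = 0.0284 * 756364 / (0.4059 - 0.0284) * (0.2948761 - 2.629992e-08)
N_B = 16779

16779


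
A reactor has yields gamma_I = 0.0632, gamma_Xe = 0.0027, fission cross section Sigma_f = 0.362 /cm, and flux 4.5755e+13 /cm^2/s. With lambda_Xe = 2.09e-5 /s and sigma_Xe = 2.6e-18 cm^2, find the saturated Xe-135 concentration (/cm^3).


Xe_eq = (gamma_I + gamma_Xe) * Sigma_f * phi / (lambda_Xe + sigma_Xe * phi)
Numerator = (0.0632 + 0.0027) * 0.362 * 4.5755e+13 = 1.091522e+12
Denominator = 2.09e-5 + 2.6e-18 * 4.5755e+13 = 1.398630e-04
Xe_eq = 1.091522e+12 / 1.398630e-04 = 7.8042e+15 /cm^3

7.8042e+15


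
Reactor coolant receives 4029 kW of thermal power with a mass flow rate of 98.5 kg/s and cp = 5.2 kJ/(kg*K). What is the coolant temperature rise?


dT = Q / (m_dot * cp)
dT = 4029 / (98.5 * 5.2)
dT = 7.8661 C

7.8661


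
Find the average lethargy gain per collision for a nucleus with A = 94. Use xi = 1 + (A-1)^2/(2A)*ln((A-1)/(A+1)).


xi = 1 + (A-1)^2/(2A) * ln((A-1)/(A+1))
xi = 1 + (94-1)^2/(2*94) * ln((94-1)/(94 +1))
xi = 0.021126

0.021126


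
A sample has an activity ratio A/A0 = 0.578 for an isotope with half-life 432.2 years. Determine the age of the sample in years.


lambda = ln(2) / t_half = ln(2) / 432.2 = 0.001603765 /yr
t = -ln(A/A0) / lambda
t = -ln(0.578) / 0.001603765
t = 341.81 yr

341.81


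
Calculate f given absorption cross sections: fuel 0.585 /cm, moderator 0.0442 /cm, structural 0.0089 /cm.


f = Sigma_a_fuel / (Sigma_a_fuel + Sigma_a_mod + Sigma_a_other)
f = 0.585 / (0.585 + 0.0442 + 0.0089)
f = 0.91678

0.91678


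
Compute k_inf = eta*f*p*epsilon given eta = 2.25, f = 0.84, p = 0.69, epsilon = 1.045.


k_inf = eta * f * p * epsilon
k_inf = 2.25 * 0.84 * 0.69 * 1.045
k_inf = 1.3628

1.3628


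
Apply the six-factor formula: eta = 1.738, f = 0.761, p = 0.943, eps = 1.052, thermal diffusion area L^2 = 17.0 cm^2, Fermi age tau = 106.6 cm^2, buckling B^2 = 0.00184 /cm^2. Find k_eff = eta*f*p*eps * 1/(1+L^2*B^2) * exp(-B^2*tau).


k_inf = eta*f*p*eps = 1.738*0.761*0.943*1.052 = 1.312085
P_TNL = 1/(1 + L^2*B^2) = 1/(1 + 17.0*0.00184) = 0.9696688
P_FNL = exp(-B^2*tau) = exp(-0.00184*106.6) = 0.8218939
k_eff = k_inf * P_TNL * P_FNL = 1.312085 * 0.9696688 * 0.8218939
k_eff = 1.0457

1.0457


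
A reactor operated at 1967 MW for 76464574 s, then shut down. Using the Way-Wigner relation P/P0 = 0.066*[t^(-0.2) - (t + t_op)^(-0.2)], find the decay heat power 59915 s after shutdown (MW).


P/P0 = 0.066 * [t^(-0.2) - (t + t_op)^(-0.2)]
P/P0 = 0.066 * [59915^(-0.2) - (59915 + 76464574)^(-0.2)]
P/P0 = 0.066 * [0.1107880 - 0.02649964] = 0.005563032
P = 1967 * 0.005563032 = 10.942 MW

10.942


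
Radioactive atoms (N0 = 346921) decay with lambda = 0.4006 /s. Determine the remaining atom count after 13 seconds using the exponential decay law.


N = N0 * exp(-lambda * t)
N = 346921 * exp(-0.4006 * 13)
N = 1898.9

1898.9


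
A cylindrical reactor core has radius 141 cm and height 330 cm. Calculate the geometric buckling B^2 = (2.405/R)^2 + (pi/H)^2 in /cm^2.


B^2 = (2.405/R)^2 + (pi/H)^2
B^2 = (2.405/141)^2 + (pi/330)^2
B^2 = 3.8156e-04 /cm^2

3.8156e-04


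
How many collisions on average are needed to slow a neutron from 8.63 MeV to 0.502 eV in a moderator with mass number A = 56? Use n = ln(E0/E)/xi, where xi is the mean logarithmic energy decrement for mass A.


xi = 1 + (A-1)^2/(2A)*ln((A-1)/(A+1)) = 0.03529286 (for A = 56)
n = ln(E0/E) / xi
n = ln(8.63e6 / 0.502) / 0.03529286
n = ln(1.719124e+07) / 0.03529286 = 472.05

472.05


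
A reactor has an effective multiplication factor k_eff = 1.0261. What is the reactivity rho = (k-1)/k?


rho = (k_eff - 1) / k_eff
rho = (1.0261 - 1) / 1.0261
rho = 0.025436

0.025436


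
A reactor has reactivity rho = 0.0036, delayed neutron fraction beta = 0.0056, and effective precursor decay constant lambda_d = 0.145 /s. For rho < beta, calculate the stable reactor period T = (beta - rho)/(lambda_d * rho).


T = (beta - rho) / (lambda_d * rho)
T = (0.0056 - 0.0036) / (0.145 * 0.0036)
T = 3.8314 s

3.8314


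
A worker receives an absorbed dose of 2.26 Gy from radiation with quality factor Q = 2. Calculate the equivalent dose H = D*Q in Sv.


H = D * Q
H = 2.26 * 2
H = 4.5200 Sv

4.5200


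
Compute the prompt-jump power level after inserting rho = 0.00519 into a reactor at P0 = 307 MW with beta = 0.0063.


P1/P0 = beta / (beta - rho)
P1/P0 = 0.0063 / (0.0063 - 0.00519) = 5.675676
P1 = 307 * 5.675676 = 1742.4 MW

1742.4


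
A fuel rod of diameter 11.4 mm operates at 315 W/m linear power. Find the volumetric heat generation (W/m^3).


r = D / 2 / 1000 = 11.4 / 2 / 1000 = 0.0057 m
q''' = q' / (pi * r^2)
q''' = 315 / (pi * 0.0057^2)
q''' = 3.0861e+06 W/m^3

3.0861e+06


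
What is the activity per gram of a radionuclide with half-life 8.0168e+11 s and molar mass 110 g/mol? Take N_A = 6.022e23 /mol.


lambda = ln(2) / t_half = ln(2) / 8.0168e+11 = 8.646183e-13 /s
SA = lambda * N_A / M
SA = 8.646183e-13 * 6.022e23 / 110
SA = 4.7334e+09 Bq/g

4.7334e+09


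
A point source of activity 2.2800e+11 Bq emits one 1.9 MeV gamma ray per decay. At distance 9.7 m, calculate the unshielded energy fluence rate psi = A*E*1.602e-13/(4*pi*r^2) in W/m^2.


psi = A * E * 1.602e-13 / (4*pi*r^2)
psi = 2.2800e+11 * 1.9 * 1.602e-13 / (4*pi*9.7^2)
psi = 5.8695e-05 W/m^2

5.8695e-05


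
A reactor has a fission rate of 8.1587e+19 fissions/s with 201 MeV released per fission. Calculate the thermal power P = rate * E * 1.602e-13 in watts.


P = fission_rate * E_MeV * 1.602e-13
P = 8.1587e+19 * 201 * 1.602e-13
P = 2.6271e+09 W

2.6271e+09


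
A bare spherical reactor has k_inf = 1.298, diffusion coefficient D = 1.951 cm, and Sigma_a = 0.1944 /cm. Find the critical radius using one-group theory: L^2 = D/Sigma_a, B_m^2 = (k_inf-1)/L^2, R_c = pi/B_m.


L^2 = D / Sigma_a = 1.951 / 0.1944 = 10.03601 cm^2
B_m^2 = (k_inf - 1) / L^2 = (1.298 - 1) / 10.03601 = 0.02969308 /cm^2
For a bare sphere: B_g = pi/R, so R_c = pi / sqrt(B_m^2)
R_c = pi / sqrt(0.02969308) = 18.231 cm

18.231


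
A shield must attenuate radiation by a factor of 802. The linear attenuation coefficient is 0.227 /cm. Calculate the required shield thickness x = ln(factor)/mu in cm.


x = ln(factor) / mu
x = ln(802) / 0.227
x = 29.459 cm

29.459


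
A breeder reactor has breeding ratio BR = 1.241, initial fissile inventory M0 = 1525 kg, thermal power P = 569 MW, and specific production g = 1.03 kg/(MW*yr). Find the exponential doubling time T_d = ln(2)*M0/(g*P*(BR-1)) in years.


Breeding gain G = BR - 1 = 1.241 - 1 = 0.241
Fissile production rate = g * P * G = 1.03 * 569 * 0.241 = 141.24287 kg/yr
T_d = ln(2) * M0 / (g * P * G)
T_d = ln(2) * 1525 / 141.24287 = 7.4839 yr

7.4839


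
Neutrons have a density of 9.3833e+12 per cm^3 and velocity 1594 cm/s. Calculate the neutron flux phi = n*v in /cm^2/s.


phi = n * v
phi = 9.3833e+12 * 1594
phi = 1.4957e+16 /cm^2/s

1.4957e+16


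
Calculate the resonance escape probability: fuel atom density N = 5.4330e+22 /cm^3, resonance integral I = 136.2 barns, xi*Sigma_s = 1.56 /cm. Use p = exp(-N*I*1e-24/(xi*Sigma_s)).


p = exp(-N * I * 1e-24 / (xi*Sigma_s))
p = exp(-5.4330e+22 * 136.2 * 1e-24 / 1.56)
p = 0.0087088

0.0087088


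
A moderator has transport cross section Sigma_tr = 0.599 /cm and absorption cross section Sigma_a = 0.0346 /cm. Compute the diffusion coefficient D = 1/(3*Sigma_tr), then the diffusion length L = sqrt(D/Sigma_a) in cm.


D = 1 / (3 * Sigma_tr) = 1 / (3 * 0.599) = 0.5564830 cm
L = sqrt(D / Sigma_a)
L = sqrt(0.5564830 / 0.0346)
L = 4.0104 cm

4.0104


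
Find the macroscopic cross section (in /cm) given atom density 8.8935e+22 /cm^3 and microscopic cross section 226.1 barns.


Sigma = N * sigma_barns * 1e-24
Sigma = 8.8935e+22 * 226.1 * 1e-24
Sigma = 20.108 /cm

20.108


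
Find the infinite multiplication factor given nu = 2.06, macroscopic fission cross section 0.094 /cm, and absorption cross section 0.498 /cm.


k_inf = nu * Sigma_f / Sigma_a
k_inf = 2.06 * 0.094 / 0.498
k_inf = 0.38884

0.38884


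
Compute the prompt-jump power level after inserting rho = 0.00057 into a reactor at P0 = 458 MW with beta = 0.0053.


P1/P0 = beta / (beta - rho)
P1/P0 = 0.0053 / (0.0053 - 0.00057) = 1.120507
P1 = 458 * 1.120507 = 513.19 MW

513.19


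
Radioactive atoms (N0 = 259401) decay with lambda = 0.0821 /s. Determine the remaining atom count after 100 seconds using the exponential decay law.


N = N0 * exp(-lambda * t)
N = 259401 * exp(-0.0821 * 100)
N = 70.537

70.537


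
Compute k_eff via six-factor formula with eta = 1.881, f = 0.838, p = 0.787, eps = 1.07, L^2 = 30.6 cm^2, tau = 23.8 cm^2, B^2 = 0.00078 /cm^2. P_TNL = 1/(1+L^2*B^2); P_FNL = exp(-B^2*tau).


k_inf = eta*f*p*eps = 1.881*0.838*0.787*1.07 = 1.327368
P_TNL = 1/(1 + L^2*B^2) = 1/(1 + 30.6*0.00078) = 0.9766884
P_FNL = exp(-B^2*tau) = exp(-0.00078*23.8) = 0.9816072
k_eff = k_inf * P_TNL * P_FNL = 1.327368 * 0.9766884 * 0.9816072
k_eff = 1.2726

1.2726


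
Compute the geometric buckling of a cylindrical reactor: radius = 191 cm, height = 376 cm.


B^2 = (2.405/R)^2 + (pi/H)^2
B^2 = (2.405/191)^2 + (pi/376)^2
B^2 = 2.2836e-04 /cm^2

2.2836e-04


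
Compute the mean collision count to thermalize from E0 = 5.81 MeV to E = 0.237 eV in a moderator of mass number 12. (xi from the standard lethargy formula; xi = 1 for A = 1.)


xi = 1 + (A-1)^2/(2A)*ln((A-1)/(A+1)) = 0.1577690 (for A = 12)
n = ln(E0/E) / xi
n = ln(5.81e6 / 0.237) / 0.1577690
n = ln(2.451477e+07) / 0.1577690 = 107.85

107.85


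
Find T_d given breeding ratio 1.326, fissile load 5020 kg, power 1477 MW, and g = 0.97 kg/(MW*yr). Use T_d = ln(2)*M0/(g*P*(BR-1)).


Breeding gain G = BR - 1 = 1.326 - 1 = 0.326
Fissile production rate = g * P * G = 0.97 * 1477 * 0.326 = 467.05694 kg/yr
T_d = ln(2) * M0 / (g * P * G)
T_d = ln(2) * 5020 / 467.05694 = 7.4501 yr

7.4501


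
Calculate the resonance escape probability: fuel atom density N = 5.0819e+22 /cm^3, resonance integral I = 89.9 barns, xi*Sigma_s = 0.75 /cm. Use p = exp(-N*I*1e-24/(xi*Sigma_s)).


p = exp(-N * I * 1e-24 / (xi*Sigma_s))
p = exp(-5.0819e+22 * 89.9 * 1e-24 / 0.75)
p = 0.0022620

0.0022620


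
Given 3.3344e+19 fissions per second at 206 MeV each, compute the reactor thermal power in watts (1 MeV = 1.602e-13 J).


P = fission_rate * E_MeV * 1.602e-13
P = 3.3344e+19 * 206 * 1.602e-13
P = 1.1004e+09 W

1.1004e+09


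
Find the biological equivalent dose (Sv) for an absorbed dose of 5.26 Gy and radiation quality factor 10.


H = D * Q
H = 5.26 * 10
H = 52.600 Sv

52.600


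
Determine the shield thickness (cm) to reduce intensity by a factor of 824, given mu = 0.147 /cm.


x = ln(factor) / mu
x = ln(824) / 0.147
x = 45.675 cm

45.675


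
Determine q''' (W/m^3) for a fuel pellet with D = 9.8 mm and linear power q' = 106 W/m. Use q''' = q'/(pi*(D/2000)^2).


r = D / 2 / 1000 = 9.8 / 2 / 1000 = 0.0049 m
q''' = q' / (pi * r^2)
q''' = 106 / (pi * 0.0049^2)
q''' = 1.4053e+06 W/m^3

1.4053e+06


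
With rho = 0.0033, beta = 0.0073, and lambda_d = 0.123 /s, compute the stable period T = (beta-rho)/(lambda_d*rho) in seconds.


T = (beta - rho) / (lambda_d * rho)
T = (0.0073 - 0.0033) / (0.123 * 0.0033)
T = 9.8546 s

9.8546


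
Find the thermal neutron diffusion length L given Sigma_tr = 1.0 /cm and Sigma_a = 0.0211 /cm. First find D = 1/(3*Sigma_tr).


D = 1 / (3 * Sigma_tr) = 1 / (3 * 1.0) = 0.3333333 cm
L = sqrt(D / Sigma_a)
L = sqrt(0.3333333 / 0.0211)
L = 3.9746 cm

3.9746


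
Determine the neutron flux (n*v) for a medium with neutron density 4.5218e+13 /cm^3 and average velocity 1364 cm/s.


phi = n * v
phi = 4.5218e+13 * 1364
phi = 6.1677e+16 /cm^2/s

6.1677e+16


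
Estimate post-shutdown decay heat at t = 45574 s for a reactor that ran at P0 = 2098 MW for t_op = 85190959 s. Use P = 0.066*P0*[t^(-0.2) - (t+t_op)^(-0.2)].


P/P0 = 0.066 * [t^(-0.2) - (t + t_op)^(-0.2)]
P/P0 = 0.066 * [45574^(-0.2) - (45574 + 85190959)^(-0.2)]
P/P0 = 0.066 * [0.1170191 - 0.02593432] = 0.006011595
P = 2098 * 0.006011595 = 12.612 MW

12.612


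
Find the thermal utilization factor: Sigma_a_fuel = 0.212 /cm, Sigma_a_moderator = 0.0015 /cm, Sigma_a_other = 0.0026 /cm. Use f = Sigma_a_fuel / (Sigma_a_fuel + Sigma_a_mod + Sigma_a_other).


f = Sigma_a_fuel / (Sigma_a_fuel + Sigma_a_mod + Sigma_a_other)
f = 0.212 / (0.212 + 0.0015 + 0.0026)
f = 0.98103

0.98103


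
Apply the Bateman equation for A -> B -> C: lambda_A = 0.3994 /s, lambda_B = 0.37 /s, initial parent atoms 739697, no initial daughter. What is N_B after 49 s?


N_B(t) = lambda_A * N_A0 / (lambda_B - lambda_A) * [exp(-lambda_A*t) - exp(-lambda_B*t)]
exp(-0.3994*49) = 3.166623e-09; exp(-0.37*49) = 1.337338e-08
N_B = 0.3994 * 739697 / (0.37 - 0.3994) * (3.166623e-09 - 1.337338e-08)
N_B = 0.10257

0.10257


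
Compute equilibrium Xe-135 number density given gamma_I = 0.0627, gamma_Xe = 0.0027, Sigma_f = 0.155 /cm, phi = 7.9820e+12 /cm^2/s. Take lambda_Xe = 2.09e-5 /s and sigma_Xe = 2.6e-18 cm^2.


Xe_eq = (gamma_I + gamma_Xe) * Sigma_f * phi / (lambda_Xe + sigma_Xe * phi)
Numerator = (0.0627 + 0.0027) * 0.155 * 7.9820e+12 = 8.091353e+10
Denominator = 2.09e-5 + 2.6e-18 * 7.9820e+12 = 4.165320e-05
Xe_eq = 8.091353e+10 / 4.165320e-05 = 1.9426e+15 /cm^3

1.9426e+15


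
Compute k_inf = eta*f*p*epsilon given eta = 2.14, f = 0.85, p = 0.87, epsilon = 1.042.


k_inf = eta * f * p * epsilon
k_inf = 2.14 * 0.85 * 0.87 * 1.042
k_inf = 1.6490

1.6490


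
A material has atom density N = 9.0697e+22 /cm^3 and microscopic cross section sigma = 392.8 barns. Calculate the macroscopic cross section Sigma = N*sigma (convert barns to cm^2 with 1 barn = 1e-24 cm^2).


Sigma = N * sigma_barns * 1e-24
Sigma = 9.0697e+22 * 392.8 * 1e-24
Sigma = 35.626 /cm

35.626


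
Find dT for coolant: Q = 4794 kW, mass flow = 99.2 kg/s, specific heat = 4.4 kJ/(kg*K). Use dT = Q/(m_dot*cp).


dT = Q / (m_dot * cp)
dT = 4794 / (99.2 * 4.4)
dT = 10.983 C

10.983


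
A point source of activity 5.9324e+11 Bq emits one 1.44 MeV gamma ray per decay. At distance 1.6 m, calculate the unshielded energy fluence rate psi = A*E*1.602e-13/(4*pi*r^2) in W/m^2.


psi = A * E * 1.602e-13 / (4*pi*r^2)
psi = 5.9324e+11 * 1.44 * 1.602e-13 / (4*pi*1.6^2)
psi = 0.0042541 W/m^2

0.0042541


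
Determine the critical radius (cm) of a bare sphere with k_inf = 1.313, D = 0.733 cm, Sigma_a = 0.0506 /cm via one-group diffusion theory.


L^2 = D / Sigma_a = 0.733 / 0.0506 = 14.48617 cm^2
B_m^2 = (k_inf - 1) / L^2 = (1.313 - 1) / 14.48617 = 0.02160682 /cm^2
For a bare sphere: B_g = pi/R, so R_c = pi / sqrt(B_m^2)
R_c = pi / sqrt(0.02160682) = 21.372 cm

21.372


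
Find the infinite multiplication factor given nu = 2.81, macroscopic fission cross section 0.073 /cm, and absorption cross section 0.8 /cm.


k_inf = nu * Sigma_f / Sigma_a
k_inf = 2.81 * 0.073 / 0.8
k_inf = 0.25641

0.25641


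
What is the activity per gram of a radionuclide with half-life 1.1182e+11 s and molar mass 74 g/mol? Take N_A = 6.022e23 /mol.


lambda = ln(2) / t_half = ln(2) / 1.1182e+11 = 6.198776e-12 /s
SA = lambda * N_A / M
SA = 6.198776e-12 * 6.022e23 / 74
SA = 5.0445e+10 Bq/g

5.0445e+10


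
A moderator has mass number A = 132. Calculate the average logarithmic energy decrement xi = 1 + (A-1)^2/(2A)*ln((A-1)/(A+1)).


xi = 1 + (A-1)^2/(2A) * ln((A-1)/(A+1))
xi = 1 + (132-1)^2/(2*132) * ln((132-1)/(132 +1))
xi = 0.015075

0.015075


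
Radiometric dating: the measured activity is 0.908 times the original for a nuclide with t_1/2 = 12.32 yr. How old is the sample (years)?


lambda = ln(2) / t_half = ln(2) / 12.32 = 0.05626195 /yr
t = -ln(A/A0) / lambda
t = -ln(0.908) / 0.05626195
t = 1.7154 yr

1.7154


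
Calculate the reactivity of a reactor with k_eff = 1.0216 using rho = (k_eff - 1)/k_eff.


rho = (k_eff - 1) / k_eff
rho = (1.0216 - 1) / 1.0216
rho = 0.021143

0.021143


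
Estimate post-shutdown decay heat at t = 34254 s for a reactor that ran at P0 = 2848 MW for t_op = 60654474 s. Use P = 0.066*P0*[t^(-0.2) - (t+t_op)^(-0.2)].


P/P0 = 0.066 * [t^(-0.2) - (t + t_op)^(-0.2)]
P/P0 = 0.066 * [34254^(-0.2) - (34254 + 60654474)^(-0.2)]
P/P0 = 0.066 * [0.1238961 - 0.02775738] = 0.006345156
P = 2848 * 0.006345156 = 18.071 MW

18.071


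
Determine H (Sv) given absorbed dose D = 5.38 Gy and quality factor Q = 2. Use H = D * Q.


H = D * Q
H = 5.38 * 2
H = 10.760 Sv

10.760


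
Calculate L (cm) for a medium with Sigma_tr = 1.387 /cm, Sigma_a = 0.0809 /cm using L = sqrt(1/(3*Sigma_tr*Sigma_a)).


D = 1 / (3 * Sigma_tr) = 1 / (3 * 1.387) = 0.2403268 cm
L = sqrt(D / Sigma_a)
L = sqrt(0.2403268 / 0.0809)
L = 1.7236 cm

1.7236


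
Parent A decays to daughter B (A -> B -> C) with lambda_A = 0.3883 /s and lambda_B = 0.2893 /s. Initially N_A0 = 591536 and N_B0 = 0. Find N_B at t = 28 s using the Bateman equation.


N_B(t) = lambda_A * N_A0 / (lambda_B - lambda_A) * [exp(-lambda_A*t) - exp(-lambda_B*t)]
exp(-0.3883*28) = 1.897478e-05; exp(-0.2893*28) = 3.034177e-04
N_B = 0.3883 * 591536 / (0.2893 - 0.3883) * (1.897478e-05 - 3.034177e-04)
N_B = 659.95

659.95


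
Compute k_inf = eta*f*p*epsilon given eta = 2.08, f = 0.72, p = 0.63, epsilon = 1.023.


k_inf = eta * f * p * epsilon
k_inf = 2.08 * 0.72 * 0.63 * 1.023
k_inf = 0.96519

0.96519


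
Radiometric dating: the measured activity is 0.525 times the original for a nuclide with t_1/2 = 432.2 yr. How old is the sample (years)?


lambda = ln(2) / t_half = ln(2) / 432.2 = 0.001603765 /yr
t = -ln(A/A0) / lambda
t = -ln(0.525) / 0.001603765
t = 401.78 yr

401.78


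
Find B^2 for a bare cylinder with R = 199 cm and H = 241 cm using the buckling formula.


B^2 = (2.405/R)^2 + (pi/H)^2
B^2 = (2.405/199)^2 + (pi/241)^2
B^2 = 3.1599e-04 /cm^2

3.1599e-04


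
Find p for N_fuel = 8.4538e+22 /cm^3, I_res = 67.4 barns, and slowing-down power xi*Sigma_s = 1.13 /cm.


p = exp(-N * I * 1e-24 / (xi*Sigma_s))
p = exp(-8.4538e+22 * 67.4 * 1e-24 / 1.13)
p = 0.0064585

0.0064585


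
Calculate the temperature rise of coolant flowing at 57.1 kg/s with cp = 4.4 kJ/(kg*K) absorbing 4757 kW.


dT = Q / (m_dot * cp)
dT = 4757 / (57.1 * 4.4)
dT = 18.934 C

18.934


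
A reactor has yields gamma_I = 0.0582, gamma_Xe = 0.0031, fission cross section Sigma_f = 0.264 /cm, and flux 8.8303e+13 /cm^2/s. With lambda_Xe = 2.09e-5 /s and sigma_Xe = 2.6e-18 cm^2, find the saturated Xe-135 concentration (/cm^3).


Xe_eq = (gamma_I + gamma_Xe) * Sigma_f * phi / (lambda_Xe + sigma_Xe * phi)
Numerator = (0.0582 + 0.0031) * 0.264 * 8.8303e+13 = 1.429025e+12
Denominator = 2.09e-5 + 2.6e-18 * 8.8303e+13 = 2.504878e-04
Xe_eq = 1.429025e+12 / 2.504878e-04 = 5.7050e+15 /cm^3

5.7050e+15


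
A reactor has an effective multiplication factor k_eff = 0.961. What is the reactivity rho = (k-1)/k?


rho = (k_eff - 1) / k_eff
rho = (0.961 - 1) / 0.961
rho = -0.040583

-0.040583


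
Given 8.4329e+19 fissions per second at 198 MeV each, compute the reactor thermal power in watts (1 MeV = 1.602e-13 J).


P = fission_rate * E_MeV * 1.602e-13
P = 8.4329e+19 * 198 * 1.602e-13
P = 2.6749e+09 W

2.6749e+09


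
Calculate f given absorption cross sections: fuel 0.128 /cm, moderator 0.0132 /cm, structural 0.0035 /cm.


f = Sigma_a_fuel / (Sigma_a_fuel + Sigma_a_mod + Sigma_a_other)
f = 0.128 / (0.128 + 0.0132 + 0.0035)
f = 0.88459

0.88459


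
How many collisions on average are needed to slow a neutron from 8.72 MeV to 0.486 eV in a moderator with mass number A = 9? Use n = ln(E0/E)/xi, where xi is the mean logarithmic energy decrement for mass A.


xi = 1 + (A-1)^2/(2A)*ln((A-1)/(A+1)) = 0.2066007 (for A = 9)
n = ln(E0/E) / xi
n = ln(8.72e6 / 0.486) / 0.2066007
n = ln(1.794239e+07) / 0.2066007 = 80.845

80.845


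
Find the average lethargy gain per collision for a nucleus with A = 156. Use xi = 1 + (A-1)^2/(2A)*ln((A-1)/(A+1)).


xi = 1 + (A-1)^2/(2A) * ln((A-1)/(A+1))
xi = 1 + (156-1)^2/(2*156) * ln((156-1)/(156 +1))
xi = 0.012766

0.012766


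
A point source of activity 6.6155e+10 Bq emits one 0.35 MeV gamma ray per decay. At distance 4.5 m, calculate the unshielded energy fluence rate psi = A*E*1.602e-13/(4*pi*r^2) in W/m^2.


psi = A * E * 1.602e-13 / (4*pi*r^2)
psi = 6.6155e+10 * 0.35 * 1.602e-13 / (4*pi*4.5^2)
psi = 1.4577e-05 W/m^2

1.4577e-05


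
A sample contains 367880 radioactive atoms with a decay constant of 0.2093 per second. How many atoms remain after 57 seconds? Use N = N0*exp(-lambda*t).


N = N0 * exp(-lambda * t)
N = 367880 * exp(-0.2093 * 57)
N = 2.4240

2.4240


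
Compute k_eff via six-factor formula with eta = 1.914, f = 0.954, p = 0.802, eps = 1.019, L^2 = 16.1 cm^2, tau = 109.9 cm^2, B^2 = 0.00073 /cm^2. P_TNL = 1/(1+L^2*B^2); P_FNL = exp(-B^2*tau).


k_inf = eta*f*p*eps = 1.914*0.954*0.802*1.019 = 1.492241
P_TNL = 1/(1 + L^2*B^2) = 1/(1 + 16.1*0.00073) = 0.9883835
P_FNL = exp(-B^2*tau) = exp(-0.00073*109.9) = 0.9229068
k_eff = k_inf * P_TNL * P_FNL = 1.492241 * 0.9883835 * 0.9229068
k_eff = 1.3612

1.3612


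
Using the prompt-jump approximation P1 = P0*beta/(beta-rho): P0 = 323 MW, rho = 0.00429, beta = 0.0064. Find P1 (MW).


P1/P0 = beta / (beta - rho)
P1/P0 = 0.0064 / (0.0064 - 0.00429) = 3.033175
P1 = 323 * 3.033175 = 979.72 MW

979.72


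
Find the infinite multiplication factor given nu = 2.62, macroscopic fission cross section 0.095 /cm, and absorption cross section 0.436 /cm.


k_inf = nu * Sigma_f / Sigma_a
k_inf = 2.62 * 0.095 / 0.436
k_inf = 0.57087

0.57087


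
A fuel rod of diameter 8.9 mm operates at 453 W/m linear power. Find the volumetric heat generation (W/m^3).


r = D / 2 / 1000 = 8.9 / 2 / 1000 = 0.00445 m
q''' = q' / (pi * r^2)
q''' = 453 / (pi * 0.00445^2)
q''' = 7.2816e+06 W/m^3

7.2816e+06


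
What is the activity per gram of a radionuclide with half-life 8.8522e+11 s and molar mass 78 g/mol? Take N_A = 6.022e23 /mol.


lambda = ln(2) / t_half = ln(2) / 8.8522e+11 = 7.830225e-13 /s
SA = lambda * N_A / M
SA = 7.830225e-13 * 6.022e23 / 78
SA = 6.0453e+09 Bq/g

6.0453e+09


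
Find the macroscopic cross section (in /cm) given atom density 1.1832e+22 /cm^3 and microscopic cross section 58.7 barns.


Sigma = N * sigma_barns * 1e-24
Sigma = 1.1832e+22 * 58.7 * 1e-24
Sigma = 0.69454 /cm

0.69454


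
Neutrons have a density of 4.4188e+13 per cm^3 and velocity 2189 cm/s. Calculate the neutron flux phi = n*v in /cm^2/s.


phi = n * v
phi = 4.4188e+13 * 2189
phi = 9.6728e+16 /cm^2/s

9.6728e+16


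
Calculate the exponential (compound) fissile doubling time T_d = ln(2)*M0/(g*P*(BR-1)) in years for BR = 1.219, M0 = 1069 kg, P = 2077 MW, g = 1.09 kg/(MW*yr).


Breeding gain G = BR - 1 = 1.219 - 1 = 0.219
Fissile production rate = g * P * G = 1.09 * 2077 * 0.219 = 495.80067 kg/yr
T_d = ln(2) * M0 / (g * P * G)
T_d = ln(2) * 1069 / 495.80067 = 1.4945 yr

1.4945


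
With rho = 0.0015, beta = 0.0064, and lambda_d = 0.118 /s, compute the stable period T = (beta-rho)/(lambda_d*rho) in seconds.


T = (beta - rho) / (lambda_d * rho)
T = (0.0064 - 0.0015) / (0.118 * 0.0015)
T = 27.684 s

27.684


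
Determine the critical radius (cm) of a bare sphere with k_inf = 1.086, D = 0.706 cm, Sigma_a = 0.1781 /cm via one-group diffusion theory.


L^2 = D / Sigma_a = 0.706 / 0.1781 = 3.964065 cm^2
B_m^2 = (k_inf - 1) / L^2 = (1.086 - 1) / 3.964065 = 0.02169490 /cm^2
For a bare sphere: B_g = pi/R, so R_c = pi / sqrt(B_m^2)
R_c = pi / sqrt(0.02169490) = 21.329 cm

21.329


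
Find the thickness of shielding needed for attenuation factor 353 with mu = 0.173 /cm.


x = ln(factor) / mu
x = ln(353) / 0.173
x = 33.910 cm

33.910


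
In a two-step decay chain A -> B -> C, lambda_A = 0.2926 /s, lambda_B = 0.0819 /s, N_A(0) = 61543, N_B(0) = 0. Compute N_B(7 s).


N_B(t) = lambda_A * N_A0 / (lambda_B - lambda_A) * [exp(-lambda_A*t) - exp(-lambda_B*t)]
exp(-0.2926*7) = 0.1289668; exp(-0.0819*7) = 0.5636623
N_B = 0.2926 * 61543 / (0.0819 - 0.2926) * (0.1289668 - 0.5636623)
N_B = 37151

37151


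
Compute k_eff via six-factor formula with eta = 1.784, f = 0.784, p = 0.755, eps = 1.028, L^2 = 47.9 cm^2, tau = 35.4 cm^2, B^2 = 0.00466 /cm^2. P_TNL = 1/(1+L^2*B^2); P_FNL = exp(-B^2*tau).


k_inf = eta*f*p*eps = 1.784*0.784*0.755*1.028 = 1.085553
P_TNL = 1/(1 + L^2*B^2) = 1/(1 + 47.9*0.00466) = 0.8175184
P_FNL = exp(-B^2*tau) = exp(-0.00466*35.4) = 0.8479242
k_eff = k_inf * P_TNL * P_FNL = 1.085553 * 0.8175184 * 0.8479242
k_eff = 0.75250

0.75250


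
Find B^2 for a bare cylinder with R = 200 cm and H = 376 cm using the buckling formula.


B^2 = (2.405/R)^2 + (pi/H)^2
B^2 = (2.405/200)^2 + (pi/376)^2
B^2 = 2.1441e-04 /cm^2

2.1441e-04


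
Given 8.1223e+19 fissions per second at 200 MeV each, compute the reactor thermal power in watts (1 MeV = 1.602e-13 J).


P = fission_rate * E_MeV * 1.602e-13
P = 8.1223e+19 * 200 * 1.602e-13
P = 2.6024e+09 W

2.6024e+09


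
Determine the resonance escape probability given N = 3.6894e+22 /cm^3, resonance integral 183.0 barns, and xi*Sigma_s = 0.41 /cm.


p = exp(-N * I * 1e-24 / (xi*Sigma_s))
p = exp(-3.6894e+22 * 183.0 * 1e-24 / 0.41)
p = 7.0523e-08

7.0523e-08


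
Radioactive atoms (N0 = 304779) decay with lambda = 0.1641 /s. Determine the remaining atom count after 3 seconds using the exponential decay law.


N = N0 * exp(-lambda * t)
N = 304779 * exp(-0.1641 * 3)
N = 186287

186287


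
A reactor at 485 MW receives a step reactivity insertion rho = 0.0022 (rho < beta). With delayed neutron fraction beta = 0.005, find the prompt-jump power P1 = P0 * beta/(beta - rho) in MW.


P1/P0 = beta / (beta - rho)
P1/P0 = 0.005 / (0.005 - 0.0022) = 1.785714
P1 = 485 * 1.785714 = 866.07 MW

866.07


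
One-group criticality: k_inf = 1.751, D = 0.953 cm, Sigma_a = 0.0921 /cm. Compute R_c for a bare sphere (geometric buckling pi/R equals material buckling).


L^2 = D / Sigma_a = 0.953 / 0.0921 = 10.34745 cm^2
B_m^2 = (k_inf - 1) / L^2 = (1.751 - 1) / 10.34745 = 0.07257827 /cm^2
For a bare sphere: B_g = pi/R, so R_c = pi / sqrt(B_m^2)
R_c = pi / sqrt(0.07257827) = 11.661 cm

11.661


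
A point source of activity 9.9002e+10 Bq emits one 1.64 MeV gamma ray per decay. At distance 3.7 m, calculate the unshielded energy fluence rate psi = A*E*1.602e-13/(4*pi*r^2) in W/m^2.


psi = A * E * 1.602e-13 / (4*pi*r^2)
psi = 9.9002e+10 * 1.64 * 1.602e-13 / (4*pi*3.7^2)
psi = 1.5119e-04 W/m^2

1.5119e-04


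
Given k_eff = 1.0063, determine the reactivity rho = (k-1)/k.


rho = (k_eff - 1) / k_eff
rho = (1.0063 - 1) / 1.0063
rho = 0.0062606

0.0062606


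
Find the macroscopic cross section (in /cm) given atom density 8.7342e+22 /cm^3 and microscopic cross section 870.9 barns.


Sigma = N * sigma_barns * 1e-24
Sigma = 8.7342e+22 * 870.9 * 1e-24
Sigma = 76.066 /cm

76.066


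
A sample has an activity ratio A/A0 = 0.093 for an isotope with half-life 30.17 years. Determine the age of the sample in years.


lambda = ln(2) / t_half = ln(2) / 30.17 = 0.02297472 /yr
t = -ln(A/A0) / lambda
t = -ln(0.093) / 0.02297472
t = 103.38 yr

103.38


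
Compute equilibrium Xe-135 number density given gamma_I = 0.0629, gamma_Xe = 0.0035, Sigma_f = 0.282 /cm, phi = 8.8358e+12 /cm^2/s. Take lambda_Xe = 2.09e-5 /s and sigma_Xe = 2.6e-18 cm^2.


Xe_eq = (gamma_I + gamma_Xe) * Sigma_f * phi / (lambda_Xe + sigma_Xe * phi)
Numerator = (0.0629 + 0.0035) * 0.282 * 8.8358e+12 = 1.654486e+11
Denominator = 2.09e-5 + 2.6e-18 * 8.8358e+12 = 4.387308e-05
Xe_eq = 1.654486e+11 / 4.387308e-05 = 3.7711e+15 /cm^3

3.7711e+15


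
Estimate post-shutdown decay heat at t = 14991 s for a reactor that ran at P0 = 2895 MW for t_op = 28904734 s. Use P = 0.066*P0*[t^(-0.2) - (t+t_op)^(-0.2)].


P/P0 = 0.066 * [t^(-0.2) - (t + t_op)^(-0.2)]
P/P0 = 0.066 * [14991^(-0.2) - (14991 + 28904734)^(-0.2)]
P/P0 = 0.066 * [0.1461618 - 0.03219298] = 0.007521942
P = 2895 * 0.007521942 = 21.776 MW

21.776


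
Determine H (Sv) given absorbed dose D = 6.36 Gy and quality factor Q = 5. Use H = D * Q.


H = D * Q
H = 6.36 * 5
H = 31.800 Sv

31.800


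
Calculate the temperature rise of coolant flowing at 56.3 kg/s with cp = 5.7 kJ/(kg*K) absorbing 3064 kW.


dT = Q / (m_dot * cp)
dT = 3064 / (56.3 * 5.7)
dT = 9.5478 C

9.5478


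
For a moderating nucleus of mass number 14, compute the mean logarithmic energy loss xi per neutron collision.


xi = 1 + (A-1)^2/(2A) * ln((A-1)/(A+1))
xi = 1 + (14-1)^2/(2*14) * ln((14-1)/(14 +1))
xi = 0.13628

0.13628


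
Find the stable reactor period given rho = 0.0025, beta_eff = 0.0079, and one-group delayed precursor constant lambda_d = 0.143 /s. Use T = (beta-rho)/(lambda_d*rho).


T = (beta - rho) / (lambda_d * rho)
T = (0.0079 - 0.0025) / (0.143 * 0.0025)
T = 15.105 s

15.105


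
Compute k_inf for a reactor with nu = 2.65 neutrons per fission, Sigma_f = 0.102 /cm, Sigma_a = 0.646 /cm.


k_inf = nu * Sigma_f / Sigma_a
k_inf = 2.65 * 0.102 / 0.646
k_inf = 0.41842

0.41842


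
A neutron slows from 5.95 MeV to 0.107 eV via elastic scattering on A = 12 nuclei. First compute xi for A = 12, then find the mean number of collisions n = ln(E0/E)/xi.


xi = 1 + (A-1)^2/(2A)*ln((A-1)/(A+1)) = 0.1577690 (for A = 12)
n = ln(E0/E) / xi
n = ln(5.95e6 / 0.107) / 0.1577690
n = ln(5.560748e+07) / 0.1577690 = 113.04

113.04


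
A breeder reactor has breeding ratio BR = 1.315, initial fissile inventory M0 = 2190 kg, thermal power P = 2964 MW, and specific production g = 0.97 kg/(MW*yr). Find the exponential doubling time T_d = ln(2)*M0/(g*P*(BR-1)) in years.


Breeding gain G = BR - 1 = 1.315 - 1 = 0.315
Fissile production rate = g * P * G = 0.97 * 2964 * 0.315 = 905.6502 kg/yr
T_d = ln(2) * M0 / (g * P * G)
T_d = ln(2) * 2190 / 905.6502 = 1.6761 yr

1.6761
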